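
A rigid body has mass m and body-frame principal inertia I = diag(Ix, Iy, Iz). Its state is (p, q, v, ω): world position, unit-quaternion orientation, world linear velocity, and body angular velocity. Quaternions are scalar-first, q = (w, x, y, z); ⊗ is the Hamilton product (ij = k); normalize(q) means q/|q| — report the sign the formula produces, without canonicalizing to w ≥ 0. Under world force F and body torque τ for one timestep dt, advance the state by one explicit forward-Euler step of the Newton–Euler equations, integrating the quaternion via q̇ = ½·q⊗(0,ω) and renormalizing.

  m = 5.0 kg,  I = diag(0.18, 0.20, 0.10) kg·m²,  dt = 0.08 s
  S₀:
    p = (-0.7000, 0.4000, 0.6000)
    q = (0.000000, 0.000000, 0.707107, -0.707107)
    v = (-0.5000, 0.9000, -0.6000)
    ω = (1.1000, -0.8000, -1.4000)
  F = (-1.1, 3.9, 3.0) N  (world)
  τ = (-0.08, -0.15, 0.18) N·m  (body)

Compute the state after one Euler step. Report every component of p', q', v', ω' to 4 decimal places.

p + v·dt = (-0.7400, 0.4720, 0.5520)
v' = v + a·dt = (-0.5176, 0.9624, -0.5520)
angular accel α = (0.1778, -0.1340, 1.9760)
new body rate ω' = (1.1142, -0.8107, -1.2419)
Hamilton product q⊗(0,ω) = (-0.4242642, -1.5556354, -0.7778177, -0.7778177)
q + ½dt·q⊗(0,ω), renormalized = (-0.0169, -0.0620, 0.6739, -0.7360)

p' = (-0.7400, 0.4720, 0.5520)
q' = (-0.0169, -0.0620, 0.6739, -0.7360)
v' = (-0.5176, 0.9624, -0.5520)
ω' = (1.1142, -0.8107, -1.2419)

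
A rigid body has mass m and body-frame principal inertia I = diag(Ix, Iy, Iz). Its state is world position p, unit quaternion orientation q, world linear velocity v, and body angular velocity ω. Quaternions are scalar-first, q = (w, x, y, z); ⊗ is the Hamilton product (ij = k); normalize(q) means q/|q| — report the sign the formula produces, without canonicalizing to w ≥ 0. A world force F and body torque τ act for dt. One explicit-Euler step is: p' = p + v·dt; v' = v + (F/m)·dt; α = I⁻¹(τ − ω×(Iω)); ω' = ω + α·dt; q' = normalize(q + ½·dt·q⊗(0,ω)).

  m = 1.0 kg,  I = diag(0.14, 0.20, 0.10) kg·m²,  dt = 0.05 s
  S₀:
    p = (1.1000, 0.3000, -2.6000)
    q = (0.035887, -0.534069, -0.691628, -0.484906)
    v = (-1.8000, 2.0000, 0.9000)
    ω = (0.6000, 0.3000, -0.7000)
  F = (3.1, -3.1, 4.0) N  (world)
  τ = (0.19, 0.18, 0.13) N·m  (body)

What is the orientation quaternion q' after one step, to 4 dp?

2q̇ = q⊗(0,ω) = (0.1884956, 0.6511436, -0.6540258, 0.2296352)
updated quaternion q' = (0.0406, -0.5176, -0.7078, -0.4790)

q' = (0.0406, -0.5176, -0.7078, -0.4790)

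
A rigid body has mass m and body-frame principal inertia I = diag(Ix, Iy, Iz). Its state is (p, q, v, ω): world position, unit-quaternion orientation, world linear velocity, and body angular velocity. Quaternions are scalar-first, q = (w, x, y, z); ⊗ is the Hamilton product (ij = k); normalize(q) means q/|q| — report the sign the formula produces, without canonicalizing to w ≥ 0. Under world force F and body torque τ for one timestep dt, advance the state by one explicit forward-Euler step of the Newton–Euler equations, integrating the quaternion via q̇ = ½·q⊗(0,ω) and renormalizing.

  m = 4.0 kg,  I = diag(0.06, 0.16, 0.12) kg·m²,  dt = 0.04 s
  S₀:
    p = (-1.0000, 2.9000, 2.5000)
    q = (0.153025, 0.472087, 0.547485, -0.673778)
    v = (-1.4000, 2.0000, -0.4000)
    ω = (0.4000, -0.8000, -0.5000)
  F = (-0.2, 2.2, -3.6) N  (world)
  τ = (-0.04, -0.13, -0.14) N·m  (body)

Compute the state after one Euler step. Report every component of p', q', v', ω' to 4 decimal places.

α = I⁻¹(τ − ω×Iω) = (-0.4000, -0.8875, -0.9000)
ω + α·dt = (0.3840, -0.8355, -0.5360)
q⊗(0,ω) = (-0.0877358, -0.7515549, -0.1558877, -0.6731761)
q + ½dt·q⊗(0,ω), renormalized = (0.1512, 0.4570, 0.5443, -0.6871)
p' = p + v·dt = (-1.0560, 2.9800, 2.4840)
v + (F/m)dt = (-1.4020, 2.0220, -0.4360)

p' = (-1.0560, 2.9800, 2.4840)
q' = (0.1512, 0.4570, 0.5443, -0.6871)
v' = (-1.4020, 2.0220, -0.4360)
ω' = (0.3840, -0.8355, -0.5360)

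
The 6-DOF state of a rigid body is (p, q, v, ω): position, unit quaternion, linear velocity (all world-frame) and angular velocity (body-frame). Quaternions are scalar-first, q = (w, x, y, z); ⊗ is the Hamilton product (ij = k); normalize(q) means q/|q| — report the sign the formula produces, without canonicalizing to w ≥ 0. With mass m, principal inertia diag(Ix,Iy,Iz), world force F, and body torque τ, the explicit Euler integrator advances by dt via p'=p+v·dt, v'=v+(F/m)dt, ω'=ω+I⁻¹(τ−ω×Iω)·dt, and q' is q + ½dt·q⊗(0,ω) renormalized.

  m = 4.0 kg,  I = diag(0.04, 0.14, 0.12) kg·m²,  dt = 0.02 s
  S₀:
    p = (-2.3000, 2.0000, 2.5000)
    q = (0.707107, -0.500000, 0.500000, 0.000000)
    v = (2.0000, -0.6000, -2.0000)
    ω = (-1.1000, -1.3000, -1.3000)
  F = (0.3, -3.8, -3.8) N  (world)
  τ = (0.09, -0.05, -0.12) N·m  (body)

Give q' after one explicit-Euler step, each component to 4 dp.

q' = (0.7079, -0.5142, 0.4842, 0.0028)

q⊗(0,ω) = (0.1000000, -1.4278177, -1.5692391, 0.2807609)
q' = normalize(q + ½dt·q⊗(0,ω)) = (0.7079, -0.5142, 0.4842, 0.0028)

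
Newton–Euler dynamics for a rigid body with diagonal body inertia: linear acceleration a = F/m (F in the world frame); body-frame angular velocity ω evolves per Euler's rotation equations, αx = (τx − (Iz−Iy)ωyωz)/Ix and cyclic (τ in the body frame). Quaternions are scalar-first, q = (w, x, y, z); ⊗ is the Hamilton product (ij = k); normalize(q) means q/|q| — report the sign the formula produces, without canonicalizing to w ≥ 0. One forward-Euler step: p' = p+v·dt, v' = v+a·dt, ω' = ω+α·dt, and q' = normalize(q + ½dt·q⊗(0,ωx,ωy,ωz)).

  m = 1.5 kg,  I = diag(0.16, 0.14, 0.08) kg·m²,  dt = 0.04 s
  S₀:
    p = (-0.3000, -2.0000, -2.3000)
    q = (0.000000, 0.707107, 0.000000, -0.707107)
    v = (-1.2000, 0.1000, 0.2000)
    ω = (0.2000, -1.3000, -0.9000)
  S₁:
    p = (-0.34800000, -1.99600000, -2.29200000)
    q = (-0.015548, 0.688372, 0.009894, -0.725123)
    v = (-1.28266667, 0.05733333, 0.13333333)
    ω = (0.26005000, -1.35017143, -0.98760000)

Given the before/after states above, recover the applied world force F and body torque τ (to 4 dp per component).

F = (-3.1000, -1.6000, -2.5000)
τ = (0.1700, -0.1900, -0.1700)

velocity change Δv = (-0.08266667, -0.04266667, -0.06666667)
m·(v₁−v₀)/dt = (-3.1000, -1.6000, -2.5000)
rate change Δω = (0.06005000, -0.05017143, -0.08760000)
applied torque τ = (0.1700, -0.1900, -0.1700)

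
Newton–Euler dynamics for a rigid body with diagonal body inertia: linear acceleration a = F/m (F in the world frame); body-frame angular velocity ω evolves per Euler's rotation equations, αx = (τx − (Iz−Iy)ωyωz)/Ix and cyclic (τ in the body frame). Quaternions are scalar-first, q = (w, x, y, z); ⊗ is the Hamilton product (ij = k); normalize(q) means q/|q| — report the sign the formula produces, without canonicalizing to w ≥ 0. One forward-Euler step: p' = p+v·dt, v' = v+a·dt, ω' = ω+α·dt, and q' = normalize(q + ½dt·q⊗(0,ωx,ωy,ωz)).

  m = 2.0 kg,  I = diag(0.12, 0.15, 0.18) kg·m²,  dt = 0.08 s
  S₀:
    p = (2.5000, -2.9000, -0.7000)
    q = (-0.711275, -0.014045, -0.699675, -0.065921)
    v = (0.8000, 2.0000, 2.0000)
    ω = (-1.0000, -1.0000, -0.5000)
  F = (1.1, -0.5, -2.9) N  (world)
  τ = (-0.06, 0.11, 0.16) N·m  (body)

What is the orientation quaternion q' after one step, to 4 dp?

q' = (-0.7398, 0.0257, -0.6677, -0.0790)

2q̇ = q⊗(0,ω) = (-0.7466805, 0.9951915, 0.7701735, -0.3299925)
updated quaternion q' = (-0.7398, 0.0257, -0.6677, -0.0790)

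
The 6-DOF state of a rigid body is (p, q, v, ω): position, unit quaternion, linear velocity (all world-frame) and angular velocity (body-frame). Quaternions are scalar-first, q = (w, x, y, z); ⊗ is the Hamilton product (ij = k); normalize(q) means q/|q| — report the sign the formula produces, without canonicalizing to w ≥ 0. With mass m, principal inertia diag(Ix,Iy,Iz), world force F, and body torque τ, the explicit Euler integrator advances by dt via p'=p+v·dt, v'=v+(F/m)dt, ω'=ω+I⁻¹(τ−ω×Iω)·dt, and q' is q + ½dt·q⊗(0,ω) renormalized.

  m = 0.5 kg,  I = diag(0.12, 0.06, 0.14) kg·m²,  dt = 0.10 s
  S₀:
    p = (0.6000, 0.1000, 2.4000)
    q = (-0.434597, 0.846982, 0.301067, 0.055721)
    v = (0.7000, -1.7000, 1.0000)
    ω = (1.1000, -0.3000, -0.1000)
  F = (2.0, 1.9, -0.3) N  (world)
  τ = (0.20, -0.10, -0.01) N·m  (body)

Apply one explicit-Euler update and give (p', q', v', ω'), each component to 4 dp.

p' = (0.6700, -0.0700, 2.5000)
q' = (-0.4756, 0.8211, 0.3144, 0.0286)
v' = (1.1000, -1.3200, 0.9400)
ω' = (1.2647, -0.4703, -0.1213)

a = (4.0000, 3.8000, -0.6000)
p' = p + v·dt = (0.6700, -0.0700, 2.5000)
v + (F/m)dt = (1.1000, -1.3200, 0.9400)
α = I⁻¹(τ − ω×Iω) = (1.6467, -1.7033, -0.2129)
new body rate ω' = (1.2647, -0.4703, -0.1213)
2q̇ = q⊗(0,ω) = (-0.8357880, -0.4914471, 0.2763704, -0.5418086)
q + ½dt·q⊗(0,ω), renormalized = (-0.4756, 0.8211, 0.3144, 0.0286)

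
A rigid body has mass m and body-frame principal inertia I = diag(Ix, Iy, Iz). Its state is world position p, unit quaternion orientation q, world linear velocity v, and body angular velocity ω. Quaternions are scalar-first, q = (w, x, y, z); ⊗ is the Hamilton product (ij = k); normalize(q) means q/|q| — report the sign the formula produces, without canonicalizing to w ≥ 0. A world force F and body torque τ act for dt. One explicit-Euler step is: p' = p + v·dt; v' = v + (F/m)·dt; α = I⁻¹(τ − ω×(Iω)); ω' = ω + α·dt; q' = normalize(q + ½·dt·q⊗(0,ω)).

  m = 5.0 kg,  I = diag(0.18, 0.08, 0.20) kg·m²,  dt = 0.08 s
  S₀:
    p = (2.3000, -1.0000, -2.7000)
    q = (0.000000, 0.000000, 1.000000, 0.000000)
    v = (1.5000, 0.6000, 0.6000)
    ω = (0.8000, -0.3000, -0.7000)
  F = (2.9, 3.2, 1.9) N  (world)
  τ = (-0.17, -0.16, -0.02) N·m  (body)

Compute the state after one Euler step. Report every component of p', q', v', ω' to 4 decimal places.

p' = (2.4200, -0.9520, -2.6520)
q' = (0.0120, -0.0280, 0.9990, -0.0320)
v' = (1.5464, 0.6512, 0.6304)
ω' = (0.7132, -0.4712, -0.7176)

a = (0.5800, 0.6400, 0.3800)
p + v·dt = (2.4200, -0.9520, -2.6520)
new velocity v' = (1.5464, 0.6512, 0.6304)
gyro term ω×Iω = (0.0252, 0.0112, 0.0240)
α = I⁻¹(τ − ω×Iω) = (-1.0844, -2.1400, -0.2200)
new body rate ω' = (0.7132, -0.4712, -0.7176)
Hamilton product q⊗(0,ω) = (0.3000000, -0.7000000, 0.0000000, -0.8000000)
q + ½dt·q⊗(0,ω), renormalized = (0.0120, -0.0280, 0.9990, -0.0320)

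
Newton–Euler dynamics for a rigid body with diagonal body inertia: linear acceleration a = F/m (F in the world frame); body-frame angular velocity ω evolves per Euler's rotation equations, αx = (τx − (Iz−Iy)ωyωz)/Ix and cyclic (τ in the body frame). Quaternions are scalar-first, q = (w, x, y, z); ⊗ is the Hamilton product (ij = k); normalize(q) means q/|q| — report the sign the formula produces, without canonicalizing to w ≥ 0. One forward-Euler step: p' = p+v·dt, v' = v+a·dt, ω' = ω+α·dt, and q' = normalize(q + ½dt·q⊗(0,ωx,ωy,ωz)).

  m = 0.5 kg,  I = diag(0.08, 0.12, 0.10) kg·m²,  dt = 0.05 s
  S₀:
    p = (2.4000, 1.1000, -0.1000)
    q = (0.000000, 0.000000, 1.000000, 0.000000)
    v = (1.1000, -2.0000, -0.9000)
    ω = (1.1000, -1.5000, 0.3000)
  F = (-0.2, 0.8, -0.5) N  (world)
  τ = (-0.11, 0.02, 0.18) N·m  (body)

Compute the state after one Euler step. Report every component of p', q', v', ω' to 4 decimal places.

linear accel F/m = (-0.4000, 1.6000, -1.0000)
new position p' = (2.4550, 1.0000, -0.1450)
new velocity v' = (1.0800, -1.9200, -0.9500)
precession coupling ω×(Iω) = (0.0090, -0.0066, -0.0660)
angular accel α = (-1.4875, 0.2217, 2.4600)
ω' = ω + α·dt = (1.0256, -1.4889, 0.4230)
q⊗(0,ω) = (1.5000000, 0.3000000, 0.0000000, -1.1000000)
updated quaternion q' = (0.0375, 0.0075, 0.9989, -0.0275)

p' = (2.4550, 1.0000, -0.1450)
q' = (0.0375, 0.0075, 0.9989, -0.0275)
v' = (1.0800, -1.9200, -0.9500)
ω' = (1.0256, -1.4889, 0.4230)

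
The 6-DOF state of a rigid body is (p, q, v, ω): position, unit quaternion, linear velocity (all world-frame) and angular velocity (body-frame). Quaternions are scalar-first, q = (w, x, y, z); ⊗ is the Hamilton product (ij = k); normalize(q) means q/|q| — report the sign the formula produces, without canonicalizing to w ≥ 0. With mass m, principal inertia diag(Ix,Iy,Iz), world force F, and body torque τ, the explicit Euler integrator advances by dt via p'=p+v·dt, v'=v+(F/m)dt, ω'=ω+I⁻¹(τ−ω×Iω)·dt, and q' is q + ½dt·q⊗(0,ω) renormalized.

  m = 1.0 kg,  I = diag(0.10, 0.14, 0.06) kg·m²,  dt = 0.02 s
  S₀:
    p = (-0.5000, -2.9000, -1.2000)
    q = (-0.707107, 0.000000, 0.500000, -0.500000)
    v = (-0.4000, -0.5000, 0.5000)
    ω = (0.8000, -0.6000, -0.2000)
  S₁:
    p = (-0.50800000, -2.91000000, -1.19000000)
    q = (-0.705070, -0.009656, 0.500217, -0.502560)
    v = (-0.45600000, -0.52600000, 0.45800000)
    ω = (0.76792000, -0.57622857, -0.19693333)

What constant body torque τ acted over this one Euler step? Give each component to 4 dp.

τ = (-0.1700, 0.1600, -0.0100)

ω₁ − ω₀ = (-0.03208000, 0.02377143, 0.00306667)
τ = I·(Δω/dt) + ω₀×(Iω₀) = (-0.1700, 0.1600, -0.0100)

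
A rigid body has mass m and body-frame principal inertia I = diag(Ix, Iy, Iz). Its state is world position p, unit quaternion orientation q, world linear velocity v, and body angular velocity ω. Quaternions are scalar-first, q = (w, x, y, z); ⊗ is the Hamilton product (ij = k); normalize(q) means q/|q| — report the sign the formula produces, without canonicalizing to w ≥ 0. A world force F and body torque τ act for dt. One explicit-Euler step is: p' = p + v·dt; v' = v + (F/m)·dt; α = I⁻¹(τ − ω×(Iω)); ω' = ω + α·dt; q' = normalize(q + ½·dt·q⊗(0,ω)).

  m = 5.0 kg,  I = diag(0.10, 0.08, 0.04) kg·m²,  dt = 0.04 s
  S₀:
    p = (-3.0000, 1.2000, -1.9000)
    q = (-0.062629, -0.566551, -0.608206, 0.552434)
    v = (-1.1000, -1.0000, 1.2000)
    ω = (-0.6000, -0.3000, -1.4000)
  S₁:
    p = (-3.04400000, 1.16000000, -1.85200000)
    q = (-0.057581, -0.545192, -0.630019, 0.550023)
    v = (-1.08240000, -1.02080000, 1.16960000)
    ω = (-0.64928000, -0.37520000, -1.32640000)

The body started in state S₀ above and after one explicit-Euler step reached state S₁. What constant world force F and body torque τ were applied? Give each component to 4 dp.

ω₁ − ω₀ = (-0.04928000, -0.07520000, 0.07360000)
precession coupling = (-0.0168, 0.0504, -0.0036)
applied torque τ = (-0.1400, -0.1000, 0.0700)
Δv = v₁−v₀ = (0.01760000, -0.02080000, -0.03040000)
applied force F = (2.2000, -2.6000, -3.8000)

F = (2.2000, -2.6000, -3.8000)
τ = (-0.1400, -0.1000, 0.0700)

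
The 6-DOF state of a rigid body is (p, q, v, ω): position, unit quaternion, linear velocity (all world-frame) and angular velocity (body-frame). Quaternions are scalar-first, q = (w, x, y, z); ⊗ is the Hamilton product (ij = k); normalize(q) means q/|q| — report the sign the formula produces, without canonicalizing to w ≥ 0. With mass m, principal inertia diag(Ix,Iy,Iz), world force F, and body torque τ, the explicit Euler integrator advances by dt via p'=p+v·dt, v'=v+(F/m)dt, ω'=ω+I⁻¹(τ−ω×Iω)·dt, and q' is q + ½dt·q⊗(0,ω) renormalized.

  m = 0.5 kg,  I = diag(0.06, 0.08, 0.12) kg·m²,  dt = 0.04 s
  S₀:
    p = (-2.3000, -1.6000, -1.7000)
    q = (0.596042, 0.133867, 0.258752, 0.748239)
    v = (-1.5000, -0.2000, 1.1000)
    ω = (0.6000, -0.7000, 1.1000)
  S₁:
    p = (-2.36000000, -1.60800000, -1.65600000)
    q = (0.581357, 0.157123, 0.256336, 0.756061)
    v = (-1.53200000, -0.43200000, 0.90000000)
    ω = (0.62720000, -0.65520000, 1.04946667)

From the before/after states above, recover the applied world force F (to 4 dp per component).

Δv = v₁−v₀ = (-0.03200000, -0.23200000, -0.20000000)
m·(v₁−v₀)/dt = (-0.4000, -2.9000, -2.5000)

F = (-0.4000, -2.9000, -2.5000)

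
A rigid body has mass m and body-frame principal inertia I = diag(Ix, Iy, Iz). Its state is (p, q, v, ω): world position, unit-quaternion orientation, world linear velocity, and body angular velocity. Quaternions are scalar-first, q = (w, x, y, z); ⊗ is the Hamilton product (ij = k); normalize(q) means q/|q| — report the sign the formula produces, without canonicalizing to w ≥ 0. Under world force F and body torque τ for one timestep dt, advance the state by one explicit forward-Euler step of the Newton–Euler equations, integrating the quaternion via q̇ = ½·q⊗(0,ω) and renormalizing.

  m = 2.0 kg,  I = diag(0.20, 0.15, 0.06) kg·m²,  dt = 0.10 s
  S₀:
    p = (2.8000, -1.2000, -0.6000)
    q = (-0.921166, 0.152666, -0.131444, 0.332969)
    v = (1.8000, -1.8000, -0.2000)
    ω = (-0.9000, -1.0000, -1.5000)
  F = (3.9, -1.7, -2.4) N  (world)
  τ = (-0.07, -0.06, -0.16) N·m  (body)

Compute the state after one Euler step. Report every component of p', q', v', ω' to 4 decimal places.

p' = (2.9800, -1.3800, -0.6200)
q' = (-0.8914, 0.2195, -0.0885, 0.3866)
v' = (1.9950, -1.8850, -0.3200)
ω' = (-0.8675, -1.1660, -1.6917)

p' = p + v·dt = (2.9800, -1.3800, -0.6200)
new velocity v' = (1.9950, -1.8850, -0.3200)
(τ − ω×Iω)/I = (0.3250, -1.6600, -1.9167)
new body rate ω' = (-0.8675, -1.1660, -1.6917)
2q̇ = q⊗(0,ω) = (0.5054089, 1.3591844, 0.8504929, 1.1107834)
updated quaternion q' = (-0.8914, 0.2195, -0.0885, 0.3866)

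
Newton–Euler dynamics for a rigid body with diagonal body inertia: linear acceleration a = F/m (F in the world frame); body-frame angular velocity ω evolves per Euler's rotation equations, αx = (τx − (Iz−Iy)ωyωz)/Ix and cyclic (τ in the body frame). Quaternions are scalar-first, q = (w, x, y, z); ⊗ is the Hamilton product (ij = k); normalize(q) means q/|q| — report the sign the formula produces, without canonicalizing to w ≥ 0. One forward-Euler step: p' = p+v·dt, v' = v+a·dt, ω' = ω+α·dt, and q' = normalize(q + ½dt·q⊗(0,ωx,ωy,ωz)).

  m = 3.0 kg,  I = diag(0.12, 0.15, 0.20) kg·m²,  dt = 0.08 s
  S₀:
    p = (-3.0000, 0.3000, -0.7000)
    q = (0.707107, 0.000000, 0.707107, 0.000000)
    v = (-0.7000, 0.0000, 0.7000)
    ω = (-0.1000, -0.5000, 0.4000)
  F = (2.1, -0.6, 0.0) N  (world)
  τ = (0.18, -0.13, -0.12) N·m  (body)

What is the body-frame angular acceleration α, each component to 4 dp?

α = (1.5833, -0.8880, -0.6075)

gyro term ω×Iω = (-0.0100, 0.0032, 0.0015)
angular accel α = (1.5833, -0.8880, -0.6075)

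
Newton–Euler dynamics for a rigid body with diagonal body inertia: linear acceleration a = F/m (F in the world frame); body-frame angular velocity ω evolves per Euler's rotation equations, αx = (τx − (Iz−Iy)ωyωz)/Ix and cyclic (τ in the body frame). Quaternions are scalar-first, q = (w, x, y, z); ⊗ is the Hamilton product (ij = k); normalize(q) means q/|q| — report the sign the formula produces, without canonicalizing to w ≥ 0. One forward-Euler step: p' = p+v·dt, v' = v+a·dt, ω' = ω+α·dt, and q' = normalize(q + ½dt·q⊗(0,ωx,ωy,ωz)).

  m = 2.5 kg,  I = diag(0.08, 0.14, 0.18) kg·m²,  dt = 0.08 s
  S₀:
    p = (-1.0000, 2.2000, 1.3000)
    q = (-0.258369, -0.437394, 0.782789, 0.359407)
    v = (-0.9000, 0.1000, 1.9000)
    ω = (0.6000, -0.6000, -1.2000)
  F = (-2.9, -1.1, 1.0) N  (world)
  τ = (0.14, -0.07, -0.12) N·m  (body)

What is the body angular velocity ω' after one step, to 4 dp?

α = I⁻¹(τ − ω×Iω) = (1.3900, -1.0143, -0.5467)
ω + α·dt = (0.7112, -0.6811, -1.2437)

ω' = (0.7112, -0.6811, -1.2437)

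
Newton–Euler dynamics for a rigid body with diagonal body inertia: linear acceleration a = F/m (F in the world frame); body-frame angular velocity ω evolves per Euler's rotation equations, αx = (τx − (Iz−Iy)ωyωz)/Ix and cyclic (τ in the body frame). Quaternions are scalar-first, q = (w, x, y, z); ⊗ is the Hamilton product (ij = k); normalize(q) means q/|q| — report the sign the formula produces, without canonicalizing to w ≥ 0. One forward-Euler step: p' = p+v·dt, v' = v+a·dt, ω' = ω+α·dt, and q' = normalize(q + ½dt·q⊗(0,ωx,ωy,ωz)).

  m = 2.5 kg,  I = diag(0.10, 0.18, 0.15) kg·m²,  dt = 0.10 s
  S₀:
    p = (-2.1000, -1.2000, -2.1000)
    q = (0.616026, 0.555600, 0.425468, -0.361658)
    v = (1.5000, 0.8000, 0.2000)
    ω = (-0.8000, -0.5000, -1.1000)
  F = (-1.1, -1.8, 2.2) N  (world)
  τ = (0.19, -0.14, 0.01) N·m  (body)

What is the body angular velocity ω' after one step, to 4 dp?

ω' = (-0.5935, -0.5533, -1.1147)

ω×(Iω) gyroscopic = (-0.0165, -0.0440, 0.0320)
angular accel α = (2.0650, -0.5333, -0.1467)
ω + α·dt = (-0.5935, -0.5533, -1.1147)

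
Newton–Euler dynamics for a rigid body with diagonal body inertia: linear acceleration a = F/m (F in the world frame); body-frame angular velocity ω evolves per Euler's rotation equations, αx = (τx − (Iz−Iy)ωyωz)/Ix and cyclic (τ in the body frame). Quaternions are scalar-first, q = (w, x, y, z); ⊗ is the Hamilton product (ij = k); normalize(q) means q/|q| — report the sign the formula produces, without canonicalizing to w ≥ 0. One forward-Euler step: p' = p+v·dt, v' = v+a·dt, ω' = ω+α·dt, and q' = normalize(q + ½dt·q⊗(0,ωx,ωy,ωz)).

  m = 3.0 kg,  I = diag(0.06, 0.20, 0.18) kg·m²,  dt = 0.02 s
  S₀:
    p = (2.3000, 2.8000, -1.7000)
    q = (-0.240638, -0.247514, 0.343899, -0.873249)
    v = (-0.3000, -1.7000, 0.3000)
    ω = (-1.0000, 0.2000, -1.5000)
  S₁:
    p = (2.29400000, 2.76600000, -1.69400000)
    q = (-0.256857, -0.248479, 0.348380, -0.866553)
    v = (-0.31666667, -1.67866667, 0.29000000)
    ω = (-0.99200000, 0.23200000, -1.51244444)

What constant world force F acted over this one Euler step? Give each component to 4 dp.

v₁ − v₀ = (-0.01666667, 0.02133333, -0.01000000)
m·(v₁−v₀)/dt = (-2.5000, 3.2000, -1.5000)

F = (-2.5000, 3.2000, -1.5000)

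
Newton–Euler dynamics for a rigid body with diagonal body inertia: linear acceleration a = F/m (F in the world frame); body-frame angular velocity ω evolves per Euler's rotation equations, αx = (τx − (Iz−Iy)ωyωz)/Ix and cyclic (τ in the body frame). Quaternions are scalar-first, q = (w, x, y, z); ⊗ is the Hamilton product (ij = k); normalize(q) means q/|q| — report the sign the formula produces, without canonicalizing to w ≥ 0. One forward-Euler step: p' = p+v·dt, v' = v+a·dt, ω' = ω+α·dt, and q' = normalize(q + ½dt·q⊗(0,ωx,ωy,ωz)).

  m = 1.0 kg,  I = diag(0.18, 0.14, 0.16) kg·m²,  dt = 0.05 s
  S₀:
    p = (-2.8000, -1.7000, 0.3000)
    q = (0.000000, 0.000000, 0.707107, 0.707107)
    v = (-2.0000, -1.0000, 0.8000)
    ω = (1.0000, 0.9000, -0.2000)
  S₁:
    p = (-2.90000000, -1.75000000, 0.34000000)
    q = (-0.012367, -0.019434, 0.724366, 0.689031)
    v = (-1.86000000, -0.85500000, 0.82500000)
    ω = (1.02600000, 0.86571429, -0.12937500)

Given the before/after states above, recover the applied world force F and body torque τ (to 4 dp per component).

Δω = ω₁−ω₀ = (0.02600000, -0.03428571, 0.07062500)
ω₀×(Iω₀) = (-0.0036, -0.0040, -0.0360)
applied torque τ = (0.0900, -0.1000, 0.1900)
v₁ − v₀ = (0.14000000, 0.14500000, 0.02500000)
applied force F = (2.8000, 2.9000, 0.5000)

F = (2.8000, 2.9000, 0.5000)
τ = (0.0900, -0.1000, 0.1900)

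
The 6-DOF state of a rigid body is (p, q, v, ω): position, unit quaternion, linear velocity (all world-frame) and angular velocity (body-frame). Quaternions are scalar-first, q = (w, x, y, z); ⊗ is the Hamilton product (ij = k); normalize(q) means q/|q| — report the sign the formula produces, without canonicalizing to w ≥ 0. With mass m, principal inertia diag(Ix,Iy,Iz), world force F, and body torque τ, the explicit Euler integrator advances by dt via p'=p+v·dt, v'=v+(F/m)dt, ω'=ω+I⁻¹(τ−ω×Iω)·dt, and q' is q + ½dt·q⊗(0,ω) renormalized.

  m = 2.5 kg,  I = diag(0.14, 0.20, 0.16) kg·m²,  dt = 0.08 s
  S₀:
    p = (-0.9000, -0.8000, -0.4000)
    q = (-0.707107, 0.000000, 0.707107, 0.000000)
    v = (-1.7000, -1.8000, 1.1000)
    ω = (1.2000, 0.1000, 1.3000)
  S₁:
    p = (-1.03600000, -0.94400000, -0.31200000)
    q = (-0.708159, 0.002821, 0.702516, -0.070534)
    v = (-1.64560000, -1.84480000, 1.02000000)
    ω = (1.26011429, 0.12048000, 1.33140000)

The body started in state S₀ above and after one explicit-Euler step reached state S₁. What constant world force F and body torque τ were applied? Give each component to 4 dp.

velocity change Δv = (0.05440000, -0.04480000, -0.08000000)
F = m·Δv/dt = (1.7000, -1.4000, -2.5000)
Δω = ω₁−ω₀ = (0.06011429, 0.02048000, 0.03140000)
ω₀×(Iω₀) = (-0.0052, -0.0312, 0.0072)
τ = I·(Δω/dt) + ω₀×(Iω₀) = (0.1000, 0.0200, 0.0700)

F = (1.7000, -1.4000, -2.5000)
τ = (0.1000, 0.0200, 0.0700)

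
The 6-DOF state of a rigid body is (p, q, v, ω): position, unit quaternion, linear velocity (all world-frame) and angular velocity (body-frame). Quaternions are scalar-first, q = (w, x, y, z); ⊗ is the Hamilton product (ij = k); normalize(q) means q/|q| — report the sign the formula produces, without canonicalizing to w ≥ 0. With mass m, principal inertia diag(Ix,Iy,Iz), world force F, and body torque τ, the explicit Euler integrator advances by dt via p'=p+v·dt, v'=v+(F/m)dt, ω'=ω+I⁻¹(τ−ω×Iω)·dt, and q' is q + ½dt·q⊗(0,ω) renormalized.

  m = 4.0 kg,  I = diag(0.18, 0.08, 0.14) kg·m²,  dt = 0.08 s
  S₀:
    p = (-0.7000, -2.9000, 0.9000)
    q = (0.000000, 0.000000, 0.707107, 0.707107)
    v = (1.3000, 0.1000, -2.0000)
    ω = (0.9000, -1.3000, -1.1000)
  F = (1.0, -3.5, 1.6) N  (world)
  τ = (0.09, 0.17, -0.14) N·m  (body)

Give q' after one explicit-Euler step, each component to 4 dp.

2q̇ = q⊗(0,ω) = (1.6970568, 0.1414214, 0.6363963, -0.6363963)
updated quaternion q' = (0.0677, 0.0056, 0.7304, 0.6796)

q' = (0.0677, 0.0056, 0.7304, 0.6796)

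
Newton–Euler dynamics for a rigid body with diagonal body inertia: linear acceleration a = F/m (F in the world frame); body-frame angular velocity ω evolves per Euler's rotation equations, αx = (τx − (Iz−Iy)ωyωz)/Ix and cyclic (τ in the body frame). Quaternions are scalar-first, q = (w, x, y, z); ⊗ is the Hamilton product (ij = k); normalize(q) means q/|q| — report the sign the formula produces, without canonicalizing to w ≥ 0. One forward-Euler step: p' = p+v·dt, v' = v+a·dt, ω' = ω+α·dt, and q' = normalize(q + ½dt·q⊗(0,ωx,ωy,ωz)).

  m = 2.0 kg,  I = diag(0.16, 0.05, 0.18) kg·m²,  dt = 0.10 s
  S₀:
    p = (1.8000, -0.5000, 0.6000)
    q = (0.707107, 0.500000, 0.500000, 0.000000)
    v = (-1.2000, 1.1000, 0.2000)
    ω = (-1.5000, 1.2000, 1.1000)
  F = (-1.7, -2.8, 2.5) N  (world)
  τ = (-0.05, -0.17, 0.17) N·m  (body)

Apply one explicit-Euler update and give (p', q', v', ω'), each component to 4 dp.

p' = (1.6800, -0.3900, 0.6200)
q' = (0.7103, 0.4716, 0.5118, 0.1057)
v' = (-1.2850, 0.9600, 0.3250)
ω' = (-1.6385, 0.7940, 1.0844)

a = (-0.8500, -1.4000, 1.2500)
p' = p + v·dt = (1.6800, -0.3900, 0.6200)
v + (F/m)dt = (-1.2850, 0.9600, 0.3250)
angular accel α = (-1.3850, -4.0600, -0.1556)
ω + α·dt = (-1.6385, 0.7940, 1.0844)
2q̇ = q⊗(0,ω) = (0.1500000, -0.5106605, 0.2985284, 2.1278177)
updated quaternion q' = (0.7103, 0.4716, 0.5118, 0.1057)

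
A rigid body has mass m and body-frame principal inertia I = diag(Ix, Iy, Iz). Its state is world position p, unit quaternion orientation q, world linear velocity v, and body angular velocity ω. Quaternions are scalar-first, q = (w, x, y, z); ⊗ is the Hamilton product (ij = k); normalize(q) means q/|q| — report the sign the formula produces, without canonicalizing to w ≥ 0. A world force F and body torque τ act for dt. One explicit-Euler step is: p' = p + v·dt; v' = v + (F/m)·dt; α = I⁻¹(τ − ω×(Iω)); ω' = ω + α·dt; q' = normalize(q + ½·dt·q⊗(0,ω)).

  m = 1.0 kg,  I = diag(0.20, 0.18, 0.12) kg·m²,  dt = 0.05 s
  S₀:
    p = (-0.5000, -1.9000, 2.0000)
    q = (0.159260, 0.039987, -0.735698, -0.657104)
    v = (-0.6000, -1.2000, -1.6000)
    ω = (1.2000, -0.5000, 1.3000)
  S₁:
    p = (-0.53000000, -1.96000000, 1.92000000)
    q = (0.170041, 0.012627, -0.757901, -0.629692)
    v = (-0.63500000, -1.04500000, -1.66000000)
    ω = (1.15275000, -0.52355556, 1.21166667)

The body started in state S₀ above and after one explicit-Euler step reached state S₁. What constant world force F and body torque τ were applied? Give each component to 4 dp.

F = (-0.7000, 3.1000, -1.2000)
τ = (-0.1500, 0.0400, -0.2000)

v₁ − v₀ = (-0.03500000, 0.15500000, -0.06000000)
F = m·Δv/dt = (-0.7000, 3.1000, -1.2000)
Δω = ω₁−ω₀ = (-0.04725000, -0.02355556, -0.08833333)
precession coupling = (0.0390, 0.1248, 0.0120)
I·α + gyro = (-0.1500, 0.0400, -0.2000)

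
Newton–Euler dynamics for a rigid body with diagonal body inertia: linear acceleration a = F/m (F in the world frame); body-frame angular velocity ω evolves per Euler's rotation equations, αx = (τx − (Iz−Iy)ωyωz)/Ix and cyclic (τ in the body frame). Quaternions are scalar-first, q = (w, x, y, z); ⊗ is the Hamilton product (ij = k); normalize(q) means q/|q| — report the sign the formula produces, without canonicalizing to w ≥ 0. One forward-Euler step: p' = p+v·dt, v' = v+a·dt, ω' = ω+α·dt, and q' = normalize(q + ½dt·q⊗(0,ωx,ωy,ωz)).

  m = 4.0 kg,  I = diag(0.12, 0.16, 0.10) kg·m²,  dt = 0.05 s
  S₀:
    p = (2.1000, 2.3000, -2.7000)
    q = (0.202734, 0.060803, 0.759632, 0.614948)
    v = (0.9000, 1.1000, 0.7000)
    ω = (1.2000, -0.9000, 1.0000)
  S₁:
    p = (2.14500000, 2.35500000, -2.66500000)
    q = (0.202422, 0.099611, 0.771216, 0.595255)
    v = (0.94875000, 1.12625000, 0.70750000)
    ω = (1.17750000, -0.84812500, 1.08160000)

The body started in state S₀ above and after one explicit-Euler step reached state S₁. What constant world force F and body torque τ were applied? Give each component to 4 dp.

F = (3.9000, 2.1000, 0.6000)
τ = (0.0000, 0.1900, 0.1200)

rate change Δω = (-0.02250000, 0.05187500, 0.08160000)
applied torque τ = (0.0000, 0.1900, 0.1200)
velocity change Δv = (0.04875000, 0.02625000, 0.00750000)
F = m·Δv/dt = (3.9000, 2.1000, 0.6000)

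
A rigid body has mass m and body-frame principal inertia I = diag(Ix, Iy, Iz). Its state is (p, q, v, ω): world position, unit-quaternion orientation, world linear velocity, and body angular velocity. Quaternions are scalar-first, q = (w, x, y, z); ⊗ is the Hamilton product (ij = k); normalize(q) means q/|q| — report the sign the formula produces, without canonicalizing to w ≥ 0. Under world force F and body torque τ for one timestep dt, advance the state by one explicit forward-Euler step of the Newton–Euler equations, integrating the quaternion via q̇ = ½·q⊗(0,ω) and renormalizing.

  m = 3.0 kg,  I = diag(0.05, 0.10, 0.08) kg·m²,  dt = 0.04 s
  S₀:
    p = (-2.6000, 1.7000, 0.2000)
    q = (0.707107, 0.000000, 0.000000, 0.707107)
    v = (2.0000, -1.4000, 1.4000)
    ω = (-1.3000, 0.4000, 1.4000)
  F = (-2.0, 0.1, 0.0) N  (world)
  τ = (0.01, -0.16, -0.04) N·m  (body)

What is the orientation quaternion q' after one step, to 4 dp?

2q̇ = q⊗(0,ω) = (-0.9899498, -1.2020819, -0.6363963, 0.9899498)
updated quaternion q' = (0.6868, -0.0240, -0.0127, 0.7264)

q' = (0.6868, -0.0240, -0.0127, 0.7264)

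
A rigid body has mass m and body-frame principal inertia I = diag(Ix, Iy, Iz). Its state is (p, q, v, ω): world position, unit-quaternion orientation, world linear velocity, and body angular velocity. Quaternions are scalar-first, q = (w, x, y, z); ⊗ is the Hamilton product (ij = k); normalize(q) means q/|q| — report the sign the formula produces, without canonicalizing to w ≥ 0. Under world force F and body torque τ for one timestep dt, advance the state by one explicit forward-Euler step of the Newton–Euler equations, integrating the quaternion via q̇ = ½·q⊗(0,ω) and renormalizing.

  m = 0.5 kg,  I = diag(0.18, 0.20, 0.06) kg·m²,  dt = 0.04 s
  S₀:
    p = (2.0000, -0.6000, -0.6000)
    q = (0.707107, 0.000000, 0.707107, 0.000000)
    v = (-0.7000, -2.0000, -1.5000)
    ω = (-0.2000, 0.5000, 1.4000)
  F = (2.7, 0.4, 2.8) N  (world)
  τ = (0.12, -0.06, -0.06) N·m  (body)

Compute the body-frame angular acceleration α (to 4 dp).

α = (1.2111, -0.1320, -0.9667)

gyro term ω×Iω = (-0.0980, -0.0336, -0.0020)
(τ − ω×Iω)/I = (1.2111, -0.1320, -0.9667)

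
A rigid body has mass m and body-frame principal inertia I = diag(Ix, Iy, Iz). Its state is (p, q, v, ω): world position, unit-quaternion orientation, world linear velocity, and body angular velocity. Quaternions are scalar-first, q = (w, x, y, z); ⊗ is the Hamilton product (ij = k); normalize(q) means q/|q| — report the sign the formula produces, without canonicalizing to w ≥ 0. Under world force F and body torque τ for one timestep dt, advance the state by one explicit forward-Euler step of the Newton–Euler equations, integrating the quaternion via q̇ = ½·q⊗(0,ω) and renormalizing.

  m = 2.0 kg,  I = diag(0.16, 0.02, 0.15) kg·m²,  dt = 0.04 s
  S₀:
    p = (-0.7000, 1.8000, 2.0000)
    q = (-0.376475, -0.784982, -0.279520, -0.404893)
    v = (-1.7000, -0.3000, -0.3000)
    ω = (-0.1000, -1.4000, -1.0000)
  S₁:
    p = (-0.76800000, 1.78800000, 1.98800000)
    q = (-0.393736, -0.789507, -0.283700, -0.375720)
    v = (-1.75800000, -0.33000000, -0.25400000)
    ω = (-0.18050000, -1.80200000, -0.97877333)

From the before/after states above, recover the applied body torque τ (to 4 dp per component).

τ = (-0.1400, -0.2000, 0.0600)

Δω = ω₁−ω₀ = (-0.08050000, -0.40200000, 0.02122667)
ω₀×(Iω₀) = (0.1820, 0.0010, -0.0196)
applied torque τ = (-0.1400, -0.2000, 0.0600)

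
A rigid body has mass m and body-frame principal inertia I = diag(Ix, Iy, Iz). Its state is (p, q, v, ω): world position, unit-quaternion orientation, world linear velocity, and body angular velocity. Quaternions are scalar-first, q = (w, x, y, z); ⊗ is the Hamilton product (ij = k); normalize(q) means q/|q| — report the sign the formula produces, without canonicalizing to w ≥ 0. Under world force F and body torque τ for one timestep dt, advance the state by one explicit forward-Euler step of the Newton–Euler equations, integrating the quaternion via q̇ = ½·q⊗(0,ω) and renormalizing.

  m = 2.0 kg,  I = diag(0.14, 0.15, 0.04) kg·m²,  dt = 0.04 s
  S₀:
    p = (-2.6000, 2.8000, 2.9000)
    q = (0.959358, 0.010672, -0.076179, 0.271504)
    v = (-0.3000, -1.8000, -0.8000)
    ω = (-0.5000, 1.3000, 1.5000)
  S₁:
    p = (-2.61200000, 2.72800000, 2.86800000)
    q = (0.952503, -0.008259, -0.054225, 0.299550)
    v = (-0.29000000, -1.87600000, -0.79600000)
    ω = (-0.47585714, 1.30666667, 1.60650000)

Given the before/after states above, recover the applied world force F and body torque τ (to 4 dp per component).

F = (0.5000, -3.8000, 0.2000)
τ = (-0.1300, -0.0500, 0.1000)

rate change Δω = (0.02414286, 0.00666667, 0.10650000)
precession coupling = (-0.2145, -0.0750, -0.0065)
I·α + gyro = (-0.1300, -0.0500, 0.1000)
Δv = v₁−v₀ = (0.01000000, -0.07600000, 0.00400000)
applied force F = (0.5000, -3.8000, 0.2000)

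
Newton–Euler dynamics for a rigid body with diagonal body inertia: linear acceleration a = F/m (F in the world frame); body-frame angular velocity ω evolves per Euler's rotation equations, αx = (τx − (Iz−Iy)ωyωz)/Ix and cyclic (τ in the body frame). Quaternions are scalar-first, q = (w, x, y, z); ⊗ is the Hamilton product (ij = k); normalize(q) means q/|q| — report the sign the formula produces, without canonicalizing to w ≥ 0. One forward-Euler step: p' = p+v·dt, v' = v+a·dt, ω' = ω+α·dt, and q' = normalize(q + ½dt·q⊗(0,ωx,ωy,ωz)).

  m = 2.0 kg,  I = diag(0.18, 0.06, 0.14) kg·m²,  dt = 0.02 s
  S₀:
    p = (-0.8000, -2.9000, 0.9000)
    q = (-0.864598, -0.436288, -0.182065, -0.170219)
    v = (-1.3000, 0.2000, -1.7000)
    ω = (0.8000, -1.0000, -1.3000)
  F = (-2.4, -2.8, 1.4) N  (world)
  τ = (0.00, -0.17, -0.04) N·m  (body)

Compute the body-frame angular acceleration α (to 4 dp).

gyro term ω×Iω = (0.1040, -0.0416, 0.0960)
(τ − ω×Iω)/I = (-0.5778, -2.1400, -0.9714)

α = (-0.5778, -2.1400, -0.9714)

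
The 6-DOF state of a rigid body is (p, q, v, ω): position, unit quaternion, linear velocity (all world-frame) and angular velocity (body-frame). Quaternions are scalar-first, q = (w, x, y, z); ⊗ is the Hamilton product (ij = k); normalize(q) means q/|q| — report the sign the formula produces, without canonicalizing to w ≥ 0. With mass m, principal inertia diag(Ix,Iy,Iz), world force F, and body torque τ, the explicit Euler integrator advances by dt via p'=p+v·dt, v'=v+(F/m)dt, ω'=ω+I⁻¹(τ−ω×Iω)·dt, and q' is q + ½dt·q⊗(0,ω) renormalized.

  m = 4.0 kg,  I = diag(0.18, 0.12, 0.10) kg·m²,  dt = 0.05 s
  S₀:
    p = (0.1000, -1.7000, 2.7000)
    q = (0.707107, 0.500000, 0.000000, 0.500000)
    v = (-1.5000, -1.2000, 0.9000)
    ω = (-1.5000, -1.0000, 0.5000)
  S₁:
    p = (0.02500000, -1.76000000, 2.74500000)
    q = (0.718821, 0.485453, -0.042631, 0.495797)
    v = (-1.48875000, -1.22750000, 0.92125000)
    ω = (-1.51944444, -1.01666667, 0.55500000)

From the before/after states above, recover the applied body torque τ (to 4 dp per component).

ω₁ − ω₀ = (-0.01944444, -0.01666667, 0.05500000)
gyro term ω₀×Iω₀ = (0.0100, -0.0600, -0.0900)
applied torque τ = (-0.0600, -0.1000, 0.0200)

τ = (-0.0600, -0.1000, 0.0200)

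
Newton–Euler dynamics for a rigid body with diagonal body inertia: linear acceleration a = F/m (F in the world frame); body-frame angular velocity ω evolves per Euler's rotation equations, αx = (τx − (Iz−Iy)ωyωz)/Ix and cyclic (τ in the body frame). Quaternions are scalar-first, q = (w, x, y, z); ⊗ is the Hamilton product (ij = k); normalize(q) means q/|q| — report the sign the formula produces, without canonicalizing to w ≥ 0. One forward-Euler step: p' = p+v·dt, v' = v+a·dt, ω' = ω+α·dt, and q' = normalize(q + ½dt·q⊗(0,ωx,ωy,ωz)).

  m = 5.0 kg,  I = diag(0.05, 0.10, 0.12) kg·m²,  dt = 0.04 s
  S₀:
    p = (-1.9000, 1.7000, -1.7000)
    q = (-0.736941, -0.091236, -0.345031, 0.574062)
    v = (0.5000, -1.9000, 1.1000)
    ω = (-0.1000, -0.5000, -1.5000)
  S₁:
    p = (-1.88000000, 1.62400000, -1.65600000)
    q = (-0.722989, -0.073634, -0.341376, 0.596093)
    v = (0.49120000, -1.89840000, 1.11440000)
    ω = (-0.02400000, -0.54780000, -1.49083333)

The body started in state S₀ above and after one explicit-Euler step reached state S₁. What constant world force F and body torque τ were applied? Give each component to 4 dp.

F = (-1.1000, 0.2000, 1.8000)
τ = (0.1100, -0.1300, 0.0300)

Δω = ω₁−ω₀ = (0.07600000, -0.04780000, 0.00916667)
gyro term ω₀×Iω₀ = (0.0150, -0.0105, 0.0025)
applied torque τ = (0.1100, -0.1300, 0.0300)
velocity change Δv = (-0.00880000, 0.00160000, 0.01440000)
applied force F = (-1.1000, 0.2000, 1.8000)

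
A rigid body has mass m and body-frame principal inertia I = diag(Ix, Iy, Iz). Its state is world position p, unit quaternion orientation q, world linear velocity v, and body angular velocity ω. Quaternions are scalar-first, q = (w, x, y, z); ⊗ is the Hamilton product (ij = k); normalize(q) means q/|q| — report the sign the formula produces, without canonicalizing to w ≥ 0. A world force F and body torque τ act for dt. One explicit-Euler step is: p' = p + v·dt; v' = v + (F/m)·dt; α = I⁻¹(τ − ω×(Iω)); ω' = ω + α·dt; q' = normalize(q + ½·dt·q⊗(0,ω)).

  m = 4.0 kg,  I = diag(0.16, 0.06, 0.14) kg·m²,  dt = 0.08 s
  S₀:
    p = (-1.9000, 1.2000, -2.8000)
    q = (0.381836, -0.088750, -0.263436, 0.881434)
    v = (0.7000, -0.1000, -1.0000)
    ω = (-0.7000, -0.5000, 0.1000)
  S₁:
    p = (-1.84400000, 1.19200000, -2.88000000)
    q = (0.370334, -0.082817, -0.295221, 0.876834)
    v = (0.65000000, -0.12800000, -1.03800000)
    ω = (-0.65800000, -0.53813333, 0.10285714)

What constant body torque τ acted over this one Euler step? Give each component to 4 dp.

rate change Δω = (0.04200000, -0.03813333, 0.00285714)
gyro term ω₀×Iω₀ = (-0.0040, -0.0014, -0.0350)
I·α + gyro = (0.0800, -0.0300, -0.0300)

τ = (0.0800, -0.0300, -0.0300)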